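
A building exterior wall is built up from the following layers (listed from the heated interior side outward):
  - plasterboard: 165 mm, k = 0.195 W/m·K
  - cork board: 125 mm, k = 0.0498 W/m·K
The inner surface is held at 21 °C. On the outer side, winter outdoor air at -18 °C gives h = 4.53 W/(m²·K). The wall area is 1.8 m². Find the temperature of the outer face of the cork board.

T ≈ -15.6 °C

Model the wall as resistances in series:
R_plasterboard = L/(kA) = 0.165/(0.195×1.8) = 0.4701 K/W
R_cork board = L/(kA) = 0.125/(0.0498×1.8) = 1.394 K/W
R_outer film = 1/(h_o·A) = 1/(4.53×1.8) = 0.1226 K/W
R_total = 1.987 K/W;  Q = ΔT/R_total = 39/1.987 = 19.63 W
T_interface = T_inner − Q·ΣR(inner→interface) = 21 − 19.6×1.865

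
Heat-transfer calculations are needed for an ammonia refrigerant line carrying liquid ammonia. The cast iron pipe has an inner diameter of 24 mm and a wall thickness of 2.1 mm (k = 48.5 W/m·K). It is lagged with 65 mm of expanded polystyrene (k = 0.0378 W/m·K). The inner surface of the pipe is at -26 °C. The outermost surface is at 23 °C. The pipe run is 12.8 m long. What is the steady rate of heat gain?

Treating each annulus and film as a series resistance:
R_cast iron pipe wall = ln(14.1/12)/(2π×48.5×12.8) = 4.134×10^-5 K/W
R_expanded polystyrene = ln(79.1/14.1)/(2π×0.0378×12.8) = 0.5673 K/W
R_total = 0.5673 K/W
Q = ΔT/R_total = 49/0.5673

Q ≈ 86.4 W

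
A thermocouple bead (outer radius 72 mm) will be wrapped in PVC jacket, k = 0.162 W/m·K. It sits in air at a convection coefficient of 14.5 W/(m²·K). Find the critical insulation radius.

r_cr ≈ 22.3 mm

For a sphere r_cr = 2k/h = 2×0.162/14.5
r_cr = 22.3 mm; since the bare radius (72 mm) is above r_cr, any added insulation will reduce heat loss.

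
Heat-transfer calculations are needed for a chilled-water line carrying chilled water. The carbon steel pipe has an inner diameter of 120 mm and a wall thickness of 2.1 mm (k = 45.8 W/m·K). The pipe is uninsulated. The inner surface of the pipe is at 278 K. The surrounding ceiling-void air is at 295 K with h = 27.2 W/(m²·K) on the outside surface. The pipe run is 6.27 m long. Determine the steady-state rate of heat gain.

Q ≈ 1130 W

Treating each annulus and film as a series resistance:
R_carbon steel pipe wall = ln(62.1/60)/(2π×45.8×6.27) = 1.907×10^-5 K/W
R_outer film = 1/(h_o·2πr_oL) = 1/(27.2×2π×0.0621×6.27) = 0.01503 K/W
R_total = 0.01505 K/W
Q = ΔT/R_total = 17/0.01505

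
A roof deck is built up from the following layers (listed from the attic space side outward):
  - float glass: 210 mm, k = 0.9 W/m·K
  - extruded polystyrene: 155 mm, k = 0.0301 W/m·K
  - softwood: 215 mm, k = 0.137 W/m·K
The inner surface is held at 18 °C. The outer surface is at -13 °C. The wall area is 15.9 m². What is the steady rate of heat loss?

Treating each layer as a thermal resistance in series:
R_float glass = L/(kA) = 0.21/(0.9×15.9) = 0.01468 K/W
R_extruded polystyrene = L/(kA) = 0.155/(0.0301×15.9) = 0.3239 K/W
R_softwood = L/(kA) = 0.215/(0.137×15.9) = 0.0987 K/W
R_total = 0.4372 K/W
Q = ΔT / R_total = 31 / 0.4372

Q ≈ 70.9 W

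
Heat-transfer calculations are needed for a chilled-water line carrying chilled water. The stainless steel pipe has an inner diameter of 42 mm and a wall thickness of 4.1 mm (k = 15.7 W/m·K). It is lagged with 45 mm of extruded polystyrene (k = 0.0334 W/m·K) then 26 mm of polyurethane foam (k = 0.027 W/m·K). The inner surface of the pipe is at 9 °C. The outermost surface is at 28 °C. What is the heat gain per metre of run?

q′ ≈ 2.81 W/m

Radial resistances (cylindrical: R_cond = ln(r_o/r_i)/(2πkL), R_conv = 1/(h·2πrL)):
R_stainless steel pipe wall = ln(25.1/21)/(2π×15.7×1) = 0.001808 K/W
R_extruded polystyrene = ln(70.1/25.1)/(2π×0.0334×1) = 4.894 K/W
R_polyurethane foam = ln(96.1/70.1)/(2π×0.027×1) = 1.86 K/W
R_total = 6.755 K/W
Q = ΔT/R_total = 19/6.755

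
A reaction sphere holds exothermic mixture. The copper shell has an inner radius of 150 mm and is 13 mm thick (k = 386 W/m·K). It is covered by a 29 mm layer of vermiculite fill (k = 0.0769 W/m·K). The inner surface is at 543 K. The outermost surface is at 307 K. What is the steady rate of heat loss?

Q ≈ 246 W

For a spherical shell R = (1/r₁ − 1/r₂)/(4πk); film R = 1/(h·4πr²). In series:
R_copper shell = (1/0.15 − 1/0.163)/(4π×386) = 1.096×10^-4 K/W
R_vermiculite fill = (1/0.163 − 1/0.192)/(4π×0.0769) = 0.9589 K/W
R_total = 0.959 K/W
Q = ΔT/R_total = 236/0.959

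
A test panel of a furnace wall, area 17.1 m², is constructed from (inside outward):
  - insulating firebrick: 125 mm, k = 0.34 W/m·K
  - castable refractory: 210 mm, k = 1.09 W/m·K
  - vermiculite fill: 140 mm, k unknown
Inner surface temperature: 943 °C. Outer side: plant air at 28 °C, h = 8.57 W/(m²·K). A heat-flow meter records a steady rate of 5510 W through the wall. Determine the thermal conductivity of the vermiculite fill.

k ≈ 0.0647 W/(m·K)

Using the resistance-network approach (series):
R_insulating firebrick = L/(kA) = 0.125/(0.34×17.1) = 0.0215 K/W
R_castable refractory = L/(kA) = 0.21/(1.09×17.1) = 0.01127 K/W
R_outer film = 1/(h_o·A) = 1/(8.57×17.1) = 0.006824 K/W
Sum of known resistances R_other = 0.03959 K/W
Total R = ΔT/Q = 915/5510 = 0.1661 K/W
R_vermiculite fill = R_total − R_other = 0.1265 K/W
k = L/(R·A) = 0.14/(0.1265×17.1)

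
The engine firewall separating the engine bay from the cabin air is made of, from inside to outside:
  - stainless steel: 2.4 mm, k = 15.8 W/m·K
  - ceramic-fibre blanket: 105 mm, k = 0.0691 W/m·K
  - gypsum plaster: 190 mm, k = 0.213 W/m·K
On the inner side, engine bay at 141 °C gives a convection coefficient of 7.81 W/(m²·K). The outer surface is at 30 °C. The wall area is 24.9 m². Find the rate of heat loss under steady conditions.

Series thermal resistances:
R_inner film = 1/(h_i·A) = 1/(7.81×24.9) = 0.005142 K/W
R_stainless steel = L/(kA) = 0.0024/(15.8×24.9) = 6.1×10^-6 K/W
R_ceramic-fibre blanket = L/(kA) = 0.105/(0.0691×24.9) = 0.06103 K/W
R_gypsum plaster = L/(kA) = 0.19/(0.213×24.9) = 0.03582 K/W
R_total = 0.102 K/W
Q = ΔT / R_total = 111 / 0.102

Q ≈ 1090 W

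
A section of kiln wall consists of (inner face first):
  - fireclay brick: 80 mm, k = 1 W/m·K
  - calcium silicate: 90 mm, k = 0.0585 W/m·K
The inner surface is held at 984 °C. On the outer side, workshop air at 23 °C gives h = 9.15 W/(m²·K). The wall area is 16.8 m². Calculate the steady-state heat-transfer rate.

Using the resistance-network approach (series):
R_fireclay brick = L/(kA) = 0.08/(1×16.8) = 0.004762 K/W
R_calcium silicate = L/(kA) = 0.09/(0.0585×16.8) = 0.09158 K/W
R_outer film = 1/(h_o·A) = 1/(9.15×16.8) = 0.006505 K/W
R_total = 0.1028 K/W
Q = ΔT / R_total = 961 / 0.1028

Q ≈ 9340 W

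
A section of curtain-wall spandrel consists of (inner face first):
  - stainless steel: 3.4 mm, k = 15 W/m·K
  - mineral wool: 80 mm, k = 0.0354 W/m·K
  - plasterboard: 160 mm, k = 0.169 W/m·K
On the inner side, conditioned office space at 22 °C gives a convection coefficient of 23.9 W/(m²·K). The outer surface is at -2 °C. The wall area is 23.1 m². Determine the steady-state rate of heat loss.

Series thermal resistances:
R_inner film = 1/(h_i·A) = 1/(23.9×23.1) = 0.001811 K/W
R_stainless steel = L/(kA) = 0.0034/(15×23.1) = 9.812×10^-6 K/W
R_mineral wool = L/(kA) = 0.08/(0.0354×23.1) = 0.09783 K/W
R_plasterboard = L/(kA) = 0.16/(0.169×23.1) = 0.04098 K/W
R_total = 0.1406 K/W
Q = ΔT / R_total = 24 / 0.1406

Q ≈ 171 W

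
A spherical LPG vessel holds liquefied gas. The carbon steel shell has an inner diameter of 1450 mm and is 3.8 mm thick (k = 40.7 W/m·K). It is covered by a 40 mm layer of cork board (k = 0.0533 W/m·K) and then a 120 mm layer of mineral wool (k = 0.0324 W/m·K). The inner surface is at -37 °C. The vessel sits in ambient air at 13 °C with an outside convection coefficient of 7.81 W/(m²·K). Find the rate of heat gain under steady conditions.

Radial (spherical) resistances in series:
R_carbon steel shell = (1/0.725 − 1/0.7288)/(4π×40.7) = 1.406×10^-5 K/W
R_cork board = (1/0.7288 − 1/0.7688)/(4π×0.0533) = 0.1066 K/W
R_mineral wool = (1/0.7688 − 1/0.8888)/(4π×0.0324) = 0.4313 K/W
R_outer film = 1/(h·4πr_o²) = 1/(7.81×4π×0.8888²) = 0.0129 K/W
R_total = 0.5508 K/W
Q = ΔT/R_total = 50/0.5508

Q ≈ 90.8 W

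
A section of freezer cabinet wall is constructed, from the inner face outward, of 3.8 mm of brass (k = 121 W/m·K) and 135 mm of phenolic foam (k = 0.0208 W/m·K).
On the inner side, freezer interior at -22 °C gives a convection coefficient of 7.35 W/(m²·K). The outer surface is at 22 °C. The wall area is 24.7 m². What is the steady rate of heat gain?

Model the wall as resistances in series:
R_inner film = 1/(h_i·A) = 1/(7.35×24.7) = 0.005508 K/W
R_brass = L/(kA) = 0.0038/(121×24.7) = 1.271×10^-6 K/W
R_phenolic foam = L/(kA) = 0.135/(0.0208×24.7) = 0.2628 K/W
R_total = 0.2683 K/W
Q = ΔT / R_total = 44 / 0.2683

Q ≈ 164 W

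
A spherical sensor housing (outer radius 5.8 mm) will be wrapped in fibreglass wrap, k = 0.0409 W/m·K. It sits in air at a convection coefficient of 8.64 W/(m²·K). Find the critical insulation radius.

r_cr ≈ 9.47 mm

For a sphere r_cr = 2k/h = 2×0.0409/8.64
r_cr = 9.47 mm; since the bare radius (5.8 mm) is below r_cr, adding a thin layer of insulation will *increase* heat loss.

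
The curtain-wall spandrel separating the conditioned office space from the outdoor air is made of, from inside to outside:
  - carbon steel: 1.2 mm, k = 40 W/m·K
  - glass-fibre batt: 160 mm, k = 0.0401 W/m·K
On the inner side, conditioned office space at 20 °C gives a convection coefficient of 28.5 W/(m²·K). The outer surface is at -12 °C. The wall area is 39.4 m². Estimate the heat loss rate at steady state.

Q ≈ 313 W

Using the resistance-network approach (series):
R_inner film = 1/(h_i·A) = 1/(28.5×39.4) = 8.906×10^-4 K/W
R_carbon steel = L/(kA) = 0.0012/(40×39.4) = 7.614×10^-7 K/W
R_glass-fibre batt = L/(kA) = 0.16/(0.0401×39.4) = 0.1013 K/W
R_total = 0.1022 K/W
Q = ΔT / R_total = 32 / 0.1022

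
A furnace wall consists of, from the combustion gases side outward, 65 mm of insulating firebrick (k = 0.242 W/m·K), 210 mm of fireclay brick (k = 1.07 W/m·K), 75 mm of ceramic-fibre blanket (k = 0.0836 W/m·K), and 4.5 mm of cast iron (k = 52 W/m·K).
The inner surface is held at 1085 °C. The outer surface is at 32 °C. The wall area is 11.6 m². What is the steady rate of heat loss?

Using the resistance-network approach (series):
R_insulating firebrick = L/(kA) = 0.065/(0.242×11.6) = 0.02315 K/W
R_fireclay brick = L/(kA) = 0.21/(1.07×11.6) = 0.01692 K/W
R_ceramic-fibre blanket = L/(kA) = 0.075/(0.0836×11.6) = 0.07734 K/W
R_cast iron = L/(kA) = 0.0045/(52×11.6) = 7.46×10^-6 K/W
R_total = 0.1174 K/W
Q = ΔT / R_total = 1053 / 0.1174

Q ≈ 8970 W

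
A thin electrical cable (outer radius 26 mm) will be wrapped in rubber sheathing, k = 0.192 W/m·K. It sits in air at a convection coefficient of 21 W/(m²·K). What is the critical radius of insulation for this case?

For a cylinder r_cr = k/h = 0.192/21
r_cr = 9.14 mm; since the bare radius (26 mm) is above r_cr, any added insulation will reduce heat loss.

r_cr ≈ 9.14 mm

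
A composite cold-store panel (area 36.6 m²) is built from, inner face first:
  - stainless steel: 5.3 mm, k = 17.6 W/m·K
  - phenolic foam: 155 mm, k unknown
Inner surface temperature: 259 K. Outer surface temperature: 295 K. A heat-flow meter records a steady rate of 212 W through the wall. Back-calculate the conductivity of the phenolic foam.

Treating each layer as a thermal resistance in series:
R_stainless steel = L/(kA) = 0.0053/(17.6×36.6) = 8.228×10^-6 K/W
Sum of known resistances R_other = 8.228×10^-6 K/W
Total R = ΔT/Q = 36/212 = 0.1698 K/W
R_phenolic foam = R_total − R_other = 0.1698 K/W
k = L/(R·A) = 0.155/(0.1698×36.6)

k ≈ 0.0249 W/(m·K)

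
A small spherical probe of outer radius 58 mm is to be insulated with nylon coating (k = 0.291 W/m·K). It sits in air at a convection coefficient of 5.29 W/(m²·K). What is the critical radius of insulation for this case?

For a sphere r_cr = 2k/h = 2×0.291/5.29
r_cr = 110 mm; since the bare radius (58 mm) is below r_cr, adding a thin layer of insulation will *increase* heat loss.

r_cr ≈ 110 mm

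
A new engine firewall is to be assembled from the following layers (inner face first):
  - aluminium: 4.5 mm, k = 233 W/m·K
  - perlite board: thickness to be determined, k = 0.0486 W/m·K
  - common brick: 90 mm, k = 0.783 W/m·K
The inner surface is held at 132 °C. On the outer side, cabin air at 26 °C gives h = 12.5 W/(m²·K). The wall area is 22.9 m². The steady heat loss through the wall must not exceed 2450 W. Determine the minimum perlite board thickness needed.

L ≈ 38.7 mm

Model the wall as resistances in series:
R_aluminium = L/(kA) = 0.0045/(233×22.9) = 8.434×10^-7 K/W
R_common brick = L/(kA) = 0.09/(0.783×22.9) = 0.005019 K/W
R_outer film = 1/(h_o·A) = 1/(12.5×22.9) = 0.003493 K/W
Sum of the known resistances R_other = 0.008514 K/W
Required total resistance R_tot = ΔT/Q_allow = 106/2450 = 0.04327 K/W
R_perlite board = R_tot − R_other = 0.03475 K/W
L = R·k·A = 0.03475×0.0486×22.9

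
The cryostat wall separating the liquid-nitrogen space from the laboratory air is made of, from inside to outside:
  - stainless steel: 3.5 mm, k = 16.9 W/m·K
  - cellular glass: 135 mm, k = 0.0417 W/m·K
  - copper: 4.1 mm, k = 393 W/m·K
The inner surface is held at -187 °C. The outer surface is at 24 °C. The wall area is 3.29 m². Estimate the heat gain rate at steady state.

Model the wall as resistances in series:
R_stainless steel = L/(kA) = 0.0035/(16.9×3.29) = 6.295×10^-5 K/W
R_cellular glass = L/(kA) = 0.135/(0.0417×3.29) = 0.984 K/W
R_copper = L/(kA) = 0.0041/(393×3.29) = 3.171×10^-6 K/W
R_total = 0.9841 K/W
Q = ΔT / R_total = 211 / 0.9841

Q ≈ 214 W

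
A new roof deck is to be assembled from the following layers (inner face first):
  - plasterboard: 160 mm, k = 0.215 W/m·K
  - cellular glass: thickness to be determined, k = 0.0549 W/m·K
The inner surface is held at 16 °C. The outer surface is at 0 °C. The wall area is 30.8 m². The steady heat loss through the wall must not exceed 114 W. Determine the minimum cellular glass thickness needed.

Model the wall as resistances in series:
R_plasterboard = L/(kA) = 0.16/(0.215×30.8) = 0.02416 K/W
Sum of the known resistances R_other = 0.02416 K/W
Required total resistance R_tot = ΔT/Q_allow = 16/114 = 0.1404 K/W
R_cellular glass = R_tot − R_other = 0.1162 K/W
L = R·k·A = 0.1162×0.0549×30.8

L ≈ 196 mm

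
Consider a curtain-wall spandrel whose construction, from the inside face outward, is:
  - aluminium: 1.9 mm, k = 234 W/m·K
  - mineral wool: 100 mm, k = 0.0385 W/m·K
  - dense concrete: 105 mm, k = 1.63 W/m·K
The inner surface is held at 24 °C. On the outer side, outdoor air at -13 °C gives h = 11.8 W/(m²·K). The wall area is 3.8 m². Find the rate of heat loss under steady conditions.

Treating each layer as a thermal resistance in series:
R_aluminium = L/(kA) = 0.0019/(234×3.8) = 2.137×10^-6 K/W
R_mineral wool = L/(kA) = 0.1/(0.0385×3.8) = 0.6835 K/W
R_dense concrete = L/(kA) = 0.105/(1.63×3.8) = 0.01695 K/W
R_outer film = 1/(h_o·A) = 1/(11.8×3.8) = 0.0223 K/W
R_total = 0.7228 K/W
Q = ΔT / R_total = 37 / 0.7228

Q ≈ 51.2 W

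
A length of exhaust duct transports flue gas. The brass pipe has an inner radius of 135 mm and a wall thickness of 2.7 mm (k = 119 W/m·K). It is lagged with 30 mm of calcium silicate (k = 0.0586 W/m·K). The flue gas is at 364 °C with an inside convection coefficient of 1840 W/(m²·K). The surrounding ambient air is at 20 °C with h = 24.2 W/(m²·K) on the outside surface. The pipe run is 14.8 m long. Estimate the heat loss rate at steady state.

Per-layer cylindrical resistances, series-summed:
R_inner film = 1/(h_i·2πr₁L) = 1/(1840×2π×0.135×14.8) = 4.329×10^-5 K/W
R_brass pipe wall = ln(137.7/135)/(2π×119×14.8) = 1.79×10^-6 K/W
R_calcium silicate = ln(167.7/137.7)/(2π×0.0586×14.8) = 0.03617 K/W
R_outer film = 1/(h_o·2πr_oL) = 1/(24.2×2π×0.1677×14.8) = 0.00265 K/W
R_total = 0.03886 K/W
Q = ΔT/R_total = 344/0.03886

Q ≈ 8850 W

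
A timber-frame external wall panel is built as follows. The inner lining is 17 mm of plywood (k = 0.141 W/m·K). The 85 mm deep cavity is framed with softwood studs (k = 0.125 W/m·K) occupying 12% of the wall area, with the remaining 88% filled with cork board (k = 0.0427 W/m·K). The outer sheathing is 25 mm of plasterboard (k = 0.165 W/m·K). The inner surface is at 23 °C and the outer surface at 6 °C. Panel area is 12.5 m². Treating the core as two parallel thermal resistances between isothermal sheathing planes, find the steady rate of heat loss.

Q ≈ 113 W

Sheathing layers in series; stud and cavity paths in parallel between them.
R_inner = 0.017/(0.141×12.5) = 0.009645 K/W
R_stud  = 0.085/(0.125×0.12×12.5) = 0.4533 K/W
R_cav   = 0.085/(0.0427×0.88×12.5) = 0.181 K/W
1/R_core = 1/R_stud + 1/R_cav → R_core = 0.1293 K/W
R_outer = 0.025/(0.165×12.5) = 0.01212 K/W
R_total = 0.1511 K/W
Q = ΔT/R_total = 17/0.1511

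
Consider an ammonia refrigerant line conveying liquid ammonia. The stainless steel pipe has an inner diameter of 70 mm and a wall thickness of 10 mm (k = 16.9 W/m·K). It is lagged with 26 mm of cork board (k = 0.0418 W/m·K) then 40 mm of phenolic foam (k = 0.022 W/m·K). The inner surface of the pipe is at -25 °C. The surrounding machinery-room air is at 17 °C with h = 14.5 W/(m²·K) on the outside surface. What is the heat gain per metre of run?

Cylindrical conduction, so R = ln(r₂/r₁)/(2πkL) per layer, in series:
R_stainless steel pipe wall = ln(45/35)/(2π×16.9×1) = 0.002367 K/W
R_cork board = ln(71/45)/(2π×0.0418×1) = 1.736 K/W
R_phenolic foam = ln(111/71)/(2π×0.022×1) = 3.233 K/W
R_outer film = 1/(h_o·2πr_oL) = 1/(14.5×2π×0.111×1) = 0.09888 K/W
R_total = 5.07 K/W
Q = ΔT/R_total = 42/5.07

q′ ≈ 8.28 W/m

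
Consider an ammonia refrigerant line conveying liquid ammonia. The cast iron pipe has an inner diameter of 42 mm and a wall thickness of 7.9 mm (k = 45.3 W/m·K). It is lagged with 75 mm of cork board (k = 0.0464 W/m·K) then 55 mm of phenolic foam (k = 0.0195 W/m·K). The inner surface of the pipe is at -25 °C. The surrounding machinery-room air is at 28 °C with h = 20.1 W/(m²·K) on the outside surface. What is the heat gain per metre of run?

Per-layer cylindrical resistances, series-summed:
R_cast iron pipe wall = ln(28.9/21)/(2π×45.3×1) = 0.001122 K/W
R_cork board = ln(103.9/28.9)/(2π×0.0464×1) = 4.389 K/W
R_phenolic foam = ln(158.9/103.9)/(2π×0.0195×1) = 3.468 K/W
R_outer film = 1/(h_o·2πr_oL) = 1/(20.1×2π×0.1589×1) = 0.04983 K/W
R_total = 7.908 K/W
Q = ΔT/R_total = 53/7.908

q′ ≈ 6.7 W/m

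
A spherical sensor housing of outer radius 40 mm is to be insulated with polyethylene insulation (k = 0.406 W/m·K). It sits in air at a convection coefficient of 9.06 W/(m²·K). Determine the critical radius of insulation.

r_cr ≈ 89.6 mm

For a sphere r_cr = 2k/h = 2×0.406/9.06
r_cr = 89.6 mm; since the bare radius (40 mm) is below r_cr, adding a thin layer of insulation will *increase* heat loss.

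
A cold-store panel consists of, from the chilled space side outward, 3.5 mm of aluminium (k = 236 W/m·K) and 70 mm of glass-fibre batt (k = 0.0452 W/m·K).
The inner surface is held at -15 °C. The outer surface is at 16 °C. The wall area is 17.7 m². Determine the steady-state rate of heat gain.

Q ≈ 354 W

Using the resistance-network approach (series):
R_aluminium = L/(kA) = 0.0035/(236×17.7) = 8.379×10^-7 K/W
R_glass-fibre batt = L/(kA) = 0.07/(0.0452×17.7) = 0.0875 K/W
R_total = 0.0875 K/W
Q = ΔT / R_total = 31 / 0.0875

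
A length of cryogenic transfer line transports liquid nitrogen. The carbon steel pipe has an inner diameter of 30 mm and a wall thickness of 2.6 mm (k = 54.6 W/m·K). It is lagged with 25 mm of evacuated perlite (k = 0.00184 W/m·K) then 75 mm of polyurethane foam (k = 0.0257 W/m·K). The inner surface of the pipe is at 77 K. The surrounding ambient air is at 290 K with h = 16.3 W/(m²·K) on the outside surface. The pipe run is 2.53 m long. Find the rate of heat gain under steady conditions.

Treating each annulus and film as a series resistance:
R_carbon steel pipe wall = ln(17.6/15)/(2π×54.6×2.53) = 1.842×10^-4 K/W
R_evacuated perlite = ln(42.6/17.6)/(2π×0.00184×2.53) = 30.22 K/W
R_polyurethane foam = ln(117.6/42.6)/(2π×0.0257×2.53) = 2.486 K/W
R_outer film = 1/(h_o·2πr_oL) = 1/(16.3×2π×0.1176×2.53) = 0.03282 K/W
R_total = 32.74 K/W
Q = ΔT/R_total = 213/32.74

Q ≈ 6.51 W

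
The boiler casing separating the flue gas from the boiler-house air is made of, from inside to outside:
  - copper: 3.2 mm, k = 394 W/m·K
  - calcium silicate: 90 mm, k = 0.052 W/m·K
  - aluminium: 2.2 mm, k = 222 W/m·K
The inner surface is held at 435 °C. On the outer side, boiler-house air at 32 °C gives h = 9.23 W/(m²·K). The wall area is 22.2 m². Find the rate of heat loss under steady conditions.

Model the wall as resistances in series:
R_copper = L/(kA) = 0.0032/(394×22.2) = 3.658×10^-7 K/W
R_calcium silicate = L/(kA) = 0.09/(0.052×22.2) = 0.07796 K/W
R_aluminium = L/(kA) = 0.0022/(222×22.2) = 4.464×10^-7 K/W
R_outer film = 1/(h_o·A) = 1/(9.23×22.2) = 0.00488 K/W
R_total = 0.08284 K/W
Q = ΔT / R_total = 403 / 0.08284

Q ≈ 4860 W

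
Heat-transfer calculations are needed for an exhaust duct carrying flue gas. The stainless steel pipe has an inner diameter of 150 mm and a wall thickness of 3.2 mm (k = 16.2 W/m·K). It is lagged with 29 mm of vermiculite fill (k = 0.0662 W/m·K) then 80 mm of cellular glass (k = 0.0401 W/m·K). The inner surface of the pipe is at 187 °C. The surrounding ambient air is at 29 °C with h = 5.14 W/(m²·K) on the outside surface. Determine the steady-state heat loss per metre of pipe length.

q′ ≈ 50.4 W/m

Treating each annulus and film as a series resistance:
R_stainless steel pipe wall = ln(78.2/75)/(2π×16.2×1) = 4.105×10^-4 K/W
R_vermiculite fill = ln(107.2/78.2)/(2π×0.0662×1) = 0.7583 K/W
R_cellular glass = ln(187.2/107.2)/(2π×0.0401×1) = 2.213 K/W
R_outer film = 1/(h_o·2πr_oL) = 1/(5.14×2π×0.1872×1) = 0.1654 K/W
R_total = 3.137 K/W
Q = ΔT/R_total = 158/3.137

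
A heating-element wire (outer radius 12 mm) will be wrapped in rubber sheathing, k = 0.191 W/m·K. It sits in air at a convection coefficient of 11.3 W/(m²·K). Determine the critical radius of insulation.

For a cylinder r_cr = k/h = 0.191/11.3
r_cr = 16.9 mm; since the bare radius (12 mm) is below r_cr, adding a thin layer of insulation will *increase* heat loss.

r_cr ≈ 16.9 mm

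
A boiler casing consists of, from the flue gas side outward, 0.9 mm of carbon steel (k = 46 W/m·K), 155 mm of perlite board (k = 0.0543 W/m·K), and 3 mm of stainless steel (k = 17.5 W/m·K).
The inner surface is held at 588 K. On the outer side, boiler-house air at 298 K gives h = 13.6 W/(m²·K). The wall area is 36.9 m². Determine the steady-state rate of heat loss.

Q ≈ 3650 W

Treating each layer as a thermal resistance in series:
R_carbon steel = L/(kA) = 0.0009/(46×36.9) = 5.302×10^-7 K/W
R_perlite board = L/(kA) = 0.155/(0.0543×36.9) = 0.07736 K/W
R_stainless steel = L/(kA) = 0.003/(17.5×36.9) = 4.646×10^-6 K/W
R_outer film = 1/(h_o·A) = 1/(13.6×36.9) = 0.001993 K/W
R_total = 0.07936 K/W
Q = ΔT / R_total = 290 / 0.07936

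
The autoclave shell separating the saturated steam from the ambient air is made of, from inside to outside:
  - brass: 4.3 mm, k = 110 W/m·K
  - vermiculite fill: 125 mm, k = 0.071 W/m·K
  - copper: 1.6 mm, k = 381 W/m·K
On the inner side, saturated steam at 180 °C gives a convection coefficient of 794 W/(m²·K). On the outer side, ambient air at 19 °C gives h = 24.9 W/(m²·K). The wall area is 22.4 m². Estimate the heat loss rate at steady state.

Q ≈ 2000 W

Using the resistance-network approach (series):
R_inner film = 1/(h_i·A) = 1/(794×22.4) = 5.623×10^-5 K/W
R_brass = L/(kA) = 0.0043/(110×22.4) = 1.745×10^-6 K/W
R_vermiculite fill = L/(kA) = 0.125/(0.071×22.4) = 0.0786 K/W
R_copper = L/(kA) = 0.0016/(381×22.4) = 1.875×10^-7 K/W
R_outer film = 1/(h_o·A) = 1/(24.9×22.4) = 0.001793 K/W
R_total = 0.08045 K/W
Q = ΔT / R_total = 161 / 0.08045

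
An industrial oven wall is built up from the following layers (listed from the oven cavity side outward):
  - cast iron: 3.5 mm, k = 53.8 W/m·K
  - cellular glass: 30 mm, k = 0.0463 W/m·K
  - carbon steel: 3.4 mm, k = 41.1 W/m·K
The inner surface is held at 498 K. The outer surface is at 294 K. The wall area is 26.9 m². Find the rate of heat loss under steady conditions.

Treating each layer as a thermal resistance in series:
R_cast iron = L/(kA) = 0.0035/(53.8×26.9) = 2.418×10^-6 K/W
R_cellular glass = L/(kA) = 0.03/(0.0463×26.9) = 0.02409 K/W
R_carbon steel = L/(kA) = 0.0034/(41.1×26.9) = 3.075×10^-6 K/W
R_total = 0.02409 K/W
Q = ΔT / R_total = 204 / 0.02409

Q ≈ 8470 W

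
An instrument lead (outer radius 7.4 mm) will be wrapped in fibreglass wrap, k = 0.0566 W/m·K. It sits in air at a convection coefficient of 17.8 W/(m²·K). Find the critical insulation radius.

r_cr ≈ 3.18 mm

For a cylinder r_cr = k/h = 0.0566/17.8
r_cr = 3.18 mm; since the bare radius (7.4 mm) is above r_cr, any added insulation will reduce heat loss.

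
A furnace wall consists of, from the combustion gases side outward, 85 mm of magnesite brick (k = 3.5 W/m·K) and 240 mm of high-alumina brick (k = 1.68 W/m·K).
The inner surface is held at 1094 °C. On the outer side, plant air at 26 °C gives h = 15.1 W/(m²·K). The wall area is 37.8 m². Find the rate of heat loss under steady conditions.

Using the resistance-network approach (series):
R_magnesite brick = L/(kA) = 0.085/(3.5×37.8) = 6.425×10^-4 K/W
R_high-alumina brick = L/(kA) = 0.24/(1.68×37.8) = 0.003779 K/W
R_outer film = 1/(h_o·A) = 1/(15.1×37.8) = 0.001752 K/W
R_total = 0.006174 K/W
Q = ΔT / R_total = 1068 / 0.006174

Q ≈ 173000 W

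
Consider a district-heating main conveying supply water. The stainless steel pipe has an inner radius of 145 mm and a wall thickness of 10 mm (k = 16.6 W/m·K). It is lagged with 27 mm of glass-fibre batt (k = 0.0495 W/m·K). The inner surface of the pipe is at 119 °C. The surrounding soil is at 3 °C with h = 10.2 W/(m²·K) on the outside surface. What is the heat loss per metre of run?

Treating each annulus and film as a series resistance:
R_stainless steel pipe wall = ln(155/145)/(2π×16.6×1) = 6.394×10^-4 K/W
R_glass-fibre batt = ln(182/155)/(2π×0.0495×1) = 0.5163 K/W
R_outer film = 1/(h_o·2πr_oL) = 1/(10.2×2π×0.182×1) = 0.08573 K/W
R_total = 0.6027 K/W
Q = ΔT/R_total = 116/0.6027

q′ ≈ 192 W/m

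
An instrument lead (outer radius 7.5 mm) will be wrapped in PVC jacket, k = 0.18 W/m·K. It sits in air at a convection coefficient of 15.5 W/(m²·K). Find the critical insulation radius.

For a cylinder r_cr = k/h = 0.18/15.5
r_cr = 11.6 mm; since the bare radius (7.5 mm) is below r_cr, adding a thin layer of insulation will *increase* heat loss.

r_cr ≈ 11.6 mm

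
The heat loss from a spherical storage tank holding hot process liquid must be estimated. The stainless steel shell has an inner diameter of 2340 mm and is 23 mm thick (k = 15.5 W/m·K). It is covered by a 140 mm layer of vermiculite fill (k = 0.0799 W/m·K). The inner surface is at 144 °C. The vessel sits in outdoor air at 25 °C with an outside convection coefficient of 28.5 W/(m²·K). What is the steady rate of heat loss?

Radial (spherical) resistances in series:
R_stainless steel shell = (1/1.17 − 1/1.193)/(4π×15.5) = 8.46×10^-5 K/W
R_vermiculite fill = (1/1.193 − 1/1.333)/(4π×0.0799) = 0.08768 K/W
R_outer film = 1/(h·4πr_o²) = 1/(28.5×4π×1.333²) = 0.001571 K/W
R_total = 0.08934 K/W
Q = ΔT/R_total = 119/0.08934

Q ≈ 1330 W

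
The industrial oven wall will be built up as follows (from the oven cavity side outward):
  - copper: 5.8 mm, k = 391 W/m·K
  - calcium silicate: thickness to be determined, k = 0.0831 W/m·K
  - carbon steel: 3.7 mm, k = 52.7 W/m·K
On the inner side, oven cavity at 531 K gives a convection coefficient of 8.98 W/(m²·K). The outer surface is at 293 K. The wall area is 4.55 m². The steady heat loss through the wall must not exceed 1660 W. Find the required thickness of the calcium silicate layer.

Model the wall as resistances in series:
R_inner film = 1/(h_i·A) = 1/(8.98×4.55) = 0.02447 K/W
R_copper = L/(kA) = 0.0058/(391×4.55) = 3.26×10^-6 K/W
R_carbon steel = L/(kA) = 0.0037/(52.7×4.55) = 1.543×10^-5 K/W
Sum of the known resistances R_other = 0.02449 K/W
Required total resistance R_tot = ΔT/Q_allow = 238/1660 = 0.1434 K/W
R_calcium silicate = R_tot − R_other = 0.1189 K/W
L = R·k·A = 0.1189×0.0831×4.55

L ≈ 44.9 mm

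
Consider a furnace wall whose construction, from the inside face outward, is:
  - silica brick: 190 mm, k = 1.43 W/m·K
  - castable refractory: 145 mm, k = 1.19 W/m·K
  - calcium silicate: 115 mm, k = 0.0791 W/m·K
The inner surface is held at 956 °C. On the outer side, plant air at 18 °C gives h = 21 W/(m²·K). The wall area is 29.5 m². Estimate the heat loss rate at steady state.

Series thermal resistances:
R_silica brick = L/(kA) = 0.19/(1.43×29.5) = 0.004504 K/W
R_castable refractory = L/(kA) = 0.145/(1.19×29.5) = 0.00413 K/W
R_calcium silicate = L/(kA) = 0.115/(0.0791×29.5) = 0.04928 K/W
R_outer film = 1/(h_o·A) = 1/(21×29.5) = 0.001614 K/W
R_total = 0.05953 K/W
Q = ΔT / R_total = 938 / 0.05953

Q ≈ 15800 W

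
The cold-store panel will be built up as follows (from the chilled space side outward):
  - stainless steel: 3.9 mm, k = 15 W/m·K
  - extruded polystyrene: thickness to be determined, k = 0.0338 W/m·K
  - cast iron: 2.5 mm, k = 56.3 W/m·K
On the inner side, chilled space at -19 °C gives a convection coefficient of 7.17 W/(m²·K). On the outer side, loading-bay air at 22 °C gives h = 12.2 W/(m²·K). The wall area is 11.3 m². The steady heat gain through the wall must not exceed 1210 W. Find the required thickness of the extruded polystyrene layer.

L ≈ 5.45 mm

Using the resistance-network approach (series):
R_inner film = 1/(h_i·A) = 1/(7.17×11.3) = 0.01234 K/W
R_stainless steel = L/(kA) = 0.0039/(15×11.3) = 2.301×10^-5 K/W
R_cast iron = L/(kA) = 0.0025/(56.3×11.3) = 3.93×10^-6 K/W
R_outer film = 1/(h_o·A) = 1/(12.2×11.3) = 0.007254 K/W
Sum of the known resistances R_other = 0.01962 K/W
Required total resistance R_tot = ΔT/Q_allow = 41/1210 = 0.03388 K/W
R_extruded polystyrene = R_tot − R_other = 0.01426 K/W
L = R·k·A = 0.01426×0.0338×11.3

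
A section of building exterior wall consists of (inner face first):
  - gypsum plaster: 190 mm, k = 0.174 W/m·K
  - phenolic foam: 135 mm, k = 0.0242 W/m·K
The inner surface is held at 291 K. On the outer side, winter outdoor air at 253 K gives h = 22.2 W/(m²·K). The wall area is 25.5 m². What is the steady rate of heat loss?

Thermal resistances in series:
R_gypsum plaster = L/(kA) = 0.19/(0.174×25.5) = 0.04282 K/W
R_phenolic foam = L/(kA) = 0.135/(0.0242×25.5) = 0.2188 K/W
R_outer film = 1/(h_o·A) = 1/(22.2×25.5) = 0.001766 K/W
R_total = 0.2634 K/W
Q = ΔT / R_total = 38 / 0.2634

Q ≈ 144 W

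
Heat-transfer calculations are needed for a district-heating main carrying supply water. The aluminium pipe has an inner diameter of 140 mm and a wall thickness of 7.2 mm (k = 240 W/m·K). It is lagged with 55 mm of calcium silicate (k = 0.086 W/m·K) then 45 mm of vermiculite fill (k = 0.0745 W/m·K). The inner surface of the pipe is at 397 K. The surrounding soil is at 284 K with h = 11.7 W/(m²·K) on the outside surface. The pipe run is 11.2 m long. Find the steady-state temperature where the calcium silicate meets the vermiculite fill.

Per-layer cylindrical resistances, series-summed:
R_aluminium pipe wall = ln(77.2/70)/(2π×240×11.2) = 5.797×10^-6 K/W
R_calcium silicate = ln(132.2/77.2)/(2π×0.086×11.2) = 0.08888 K/W
R_vermiculite fill = ln(177.2/132.2)/(2π×0.0745×11.2) = 0.05588 K/W
R_outer film = 1/(h_o·2πr_oL) = 1/(11.7×2π×0.1772×11.2) = 0.006854 K/W
R_total = 0.1516 K/W
Q = ΔT/R_total = 113/0.1516
Q = 745 W
T_interface = T_inner − Q·ΣR(inner→interface) = 397 − 745×0.08889

T ≈ 331 K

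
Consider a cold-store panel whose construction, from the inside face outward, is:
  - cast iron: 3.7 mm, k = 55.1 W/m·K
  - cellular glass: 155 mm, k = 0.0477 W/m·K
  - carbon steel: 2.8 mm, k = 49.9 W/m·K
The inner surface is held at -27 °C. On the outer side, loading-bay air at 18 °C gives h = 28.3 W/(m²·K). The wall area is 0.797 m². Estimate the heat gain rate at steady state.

Q ≈ 10.9 W

Thermal resistances in series:
R_cast iron = L/(kA) = 0.0037/(55.1×0.797) = 8.425×10^-5 K/W
R_cellular glass = L/(kA) = 0.155/(0.0477×0.797) = 4.077 K/W
R_carbon steel = L/(kA) = 0.0028/(49.9×0.797) = 7.04×10^-5 K/W
R_outer film = 1/(h_o·A) = 1/(28.3×0.797) = 0.04434 K/W
R_total = 4.122 K/W
Q = ΔT / R_total = 45 / 4.122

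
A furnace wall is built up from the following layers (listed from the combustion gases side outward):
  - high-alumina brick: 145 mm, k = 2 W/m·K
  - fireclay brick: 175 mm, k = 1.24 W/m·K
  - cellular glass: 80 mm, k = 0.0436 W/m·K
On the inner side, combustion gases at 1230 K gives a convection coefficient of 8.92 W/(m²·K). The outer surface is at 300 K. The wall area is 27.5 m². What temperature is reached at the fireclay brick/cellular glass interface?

T ≈ 1090 K

Using the resistance-network approach (series):
R_inner film = 1/(h_i·A) = 1/(8.92×27.5) = 0.004077 K/W
R_high-alumina brick = L/(kA) = 0.145/(2×27.5) = 0.002636 K/W
R_fireclay brick = L/(kA) = 0.175/(1.24×27.5) = 0.005132 K/W
R_cellular glass = L/(kA) = 0.08/(0.0436×27.5) = 0.06672 K/W
R_total = 0.07857 K/W;  Q = ΔT/R_total = 930/0.07857 = 11840 W
T_interface = T_inner − Q·ΣR(inner→interface) = 1230 − 11800×0.01184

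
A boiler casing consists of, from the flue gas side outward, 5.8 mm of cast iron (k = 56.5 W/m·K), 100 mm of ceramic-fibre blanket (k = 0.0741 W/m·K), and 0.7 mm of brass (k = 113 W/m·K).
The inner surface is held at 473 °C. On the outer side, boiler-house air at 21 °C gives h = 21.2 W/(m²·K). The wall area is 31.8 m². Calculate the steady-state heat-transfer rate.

Using the resistance-network approach (series):
R_cast iron = L/(kA) = 0.0058/(56.5×31.8) = 3.228×10^-6 K/W
R_ceramic-fibre blanket = L/(kA) = 0.1/(0.0741×31.8) = 0.04244 K/W
R_brass = L/(kA) = 0.0007/(113×31.8) = 1.948×10^-7 K/W
R_outer film = 1/(h_o·A) = 1/(21.2×31.8) = 0.001483 K/W
R_total = 0.04392 K/W
Q = ΔT / R_total = 452 / 0.04392

Q ≈ 10300 W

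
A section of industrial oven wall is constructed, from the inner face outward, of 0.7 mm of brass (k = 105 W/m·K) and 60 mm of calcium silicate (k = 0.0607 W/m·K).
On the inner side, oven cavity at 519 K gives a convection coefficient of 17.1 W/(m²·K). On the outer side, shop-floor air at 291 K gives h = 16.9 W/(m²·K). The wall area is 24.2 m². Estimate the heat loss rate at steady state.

Q ≈ 4990 W

Thermal resistances in series:
R_inner film = 1/(h_i·A) = 1/(17.1×24.2) = 0.002417 K/W
R_brass = L/(kA) = 0.0007/(105×24.2) = 2.755×10^-7 K/W
R_calcium silicate = L/(kA) = 0.06/(0.0607×24.2) = 0.04085 K/W
R_outer film = 1/(h_o·A) = 1/(16.9×24.2) = 0.002445 K/W
R_total = 0.04571 K/W
Q = ΔT / R_total = 228 / 0.04571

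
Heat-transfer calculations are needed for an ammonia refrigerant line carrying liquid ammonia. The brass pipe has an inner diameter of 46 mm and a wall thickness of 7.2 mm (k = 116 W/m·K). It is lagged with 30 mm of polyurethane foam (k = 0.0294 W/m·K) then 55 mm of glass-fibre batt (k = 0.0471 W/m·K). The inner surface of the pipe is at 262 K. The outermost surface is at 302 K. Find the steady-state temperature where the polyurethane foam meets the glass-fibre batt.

T ≈ 287 K

Cylindrical conduction, so R = ln(r₂/r₁)/(2πkL) per layer, in series:
R_brass pipe wall = ln(30.2/23)/(2π×116×1) = 3.737×10^-4 K/W
R_polyurethane foam = ln(60.2/30.2)/(2π×0.0294×1) = 3.734 K/W
R_glass-fibre batt = ln(115.2/60.2)/(2π×0.0471×1) = 2.193 K/W
R_total = 5.928 K/W
Q = ΔT/R_total = 40/5.928
Q = 6.75 W/m
T_interface = T_inner + Q·ΣR(inner→interface) = 262 + 6.75×3.735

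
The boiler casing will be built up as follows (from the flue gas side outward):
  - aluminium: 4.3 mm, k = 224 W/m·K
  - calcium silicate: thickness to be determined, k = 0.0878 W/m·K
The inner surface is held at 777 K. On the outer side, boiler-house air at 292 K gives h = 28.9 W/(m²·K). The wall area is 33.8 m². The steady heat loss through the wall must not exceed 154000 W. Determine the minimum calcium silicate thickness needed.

Using the resistance-network approach (series):
R_aluminium = L/(kA) = 0.0043/(224×33.8) = 5.679×10^-7 K/W
R_outer film = 1/(h_o·A) = 1/(28.9×33.8) = 0.001024 K/W
Sum of the known resistances R_other = 0.001024 K/W
Required total resistance R_tot = ΔT/Q_allow = 485/154000 = 0.003149 K/W
R_calcium silicate = R_tot − R_other = 0.002125 K/W
L = R·k·A = 0.002125×0.0878×33.8

L ≈ 6.31 mm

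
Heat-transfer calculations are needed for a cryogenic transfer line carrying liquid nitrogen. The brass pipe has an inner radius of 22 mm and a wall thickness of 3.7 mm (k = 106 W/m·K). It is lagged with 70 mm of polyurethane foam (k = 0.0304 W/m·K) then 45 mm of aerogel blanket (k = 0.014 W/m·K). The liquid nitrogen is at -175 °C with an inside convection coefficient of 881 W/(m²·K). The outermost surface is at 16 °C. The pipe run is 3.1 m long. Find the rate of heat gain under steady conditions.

Treating each annulus and film as a series resistance:
R_inner film = 1/(h_i·2πr₁L) = 1/(881×2π×0.022×3.1) = 0.002649 K/W
R_brass pipe wall = ln(25.7/22)/(2π×106×3.1) = 7.529×10^-5 K/W
R_polyurethane foam = ln(95.7/25.7)/(2π×0.0304×3.1) = 2.22 K/W
R_aerogel blanket = ln(140.7/95.7)/(2π×0.014×3.1) = 1.413 K/W
R_total = 3.636 K/W
Q = ΔT/R_total = 191/3.636

Q ≈ 52.5 W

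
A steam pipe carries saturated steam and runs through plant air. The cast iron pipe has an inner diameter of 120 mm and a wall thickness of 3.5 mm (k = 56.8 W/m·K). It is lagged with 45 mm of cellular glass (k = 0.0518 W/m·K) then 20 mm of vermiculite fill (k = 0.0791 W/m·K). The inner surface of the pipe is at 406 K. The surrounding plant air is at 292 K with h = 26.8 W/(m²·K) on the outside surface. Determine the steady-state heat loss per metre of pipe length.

q′ ≈ 56.1 W/m

For a radial system each layer contributes R = ln(r_out/r_in)/(2πkL); films add R = 1/(hA).
R_cast iron pipe wall = ln(63.5/60)/(2π×56.8×1) = 1.589×10^-4 K/W
R_cellular glass = ln(108.5/63.5)/(2π×0.0518×1) = 1.646 K/W
R_vermiculite fill = ln(128.5/108.5)/(2π×0.0791×1) = 0.3404 K/W
R_outer film = 1/(h_o·2πr_oL) = 1/(26.8×2π×0.1285×1) = 0.04621 K/W
R_total = 2.033 K/W
Q = ΔT/R_total = 114/2.033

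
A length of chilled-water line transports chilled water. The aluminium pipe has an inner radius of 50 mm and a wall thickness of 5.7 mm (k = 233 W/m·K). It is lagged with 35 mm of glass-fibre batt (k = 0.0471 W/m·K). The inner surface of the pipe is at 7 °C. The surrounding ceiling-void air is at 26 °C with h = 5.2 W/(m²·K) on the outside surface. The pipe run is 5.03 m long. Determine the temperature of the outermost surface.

Radial resistances (cylindrical: R_cond = ln(r_o/r_i)/(2πkL), R_conv = 1/(h·2πrL)):
R_aluminium pipe wall = ln(55.7/50)/(2π×233×5.03) = 1.466×10^-5 K/W
R_glass-fibre batt = ln(90.7/55.7)/(2π×0.0471×5.03) = 0.3275 K/W
R_outer film = 1/(h_o·2πr_oL) = 1/(5.2×2π×0.0907×5.03) = 0.06709 K/W
R_total = 0.3946 K/W
Q = ΔT/R_total = 19/0.3946
Q = 48.1 W
T_interface = T_inner + Q·ΣR(inner→interface) = 7 + 48.1×0.3276

T ≈ 22.8 °C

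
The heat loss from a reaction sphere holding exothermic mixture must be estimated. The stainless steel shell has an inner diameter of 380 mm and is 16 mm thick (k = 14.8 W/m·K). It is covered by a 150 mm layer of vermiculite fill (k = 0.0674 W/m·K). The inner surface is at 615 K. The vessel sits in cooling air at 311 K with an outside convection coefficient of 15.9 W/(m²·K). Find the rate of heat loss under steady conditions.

Q ≈ 124 W

Radial (spherical) resistances in series:
R_stainless steel shell = (1/0.19 − 1/0.206)/(4π×14.8) = 0.002198 K/W
R_vermiculite fill = (1/0.206 − 1/0.356)/(4π×0.0674) = 2.415 K/W
R_outer film = 1/(h·4πr_o²) = 1/(15.9×4π×0.356²) = 0.03949 K/W
R_total = 2.457 K/W
Q = ΔT/R_total = 304/2.457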